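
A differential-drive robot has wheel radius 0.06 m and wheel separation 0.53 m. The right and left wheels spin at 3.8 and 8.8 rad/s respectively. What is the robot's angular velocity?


vR = r*wR = 0.06*3.8 = 0.228 m/s
vL = r*wL = 0.06*8.8 = 0.528 m/s
v = (vR+vL)/2 = 0.378 m/s
omega = (vR-vL)/L = -0.566 rad/s
angular velocity = -0.566 rad/s


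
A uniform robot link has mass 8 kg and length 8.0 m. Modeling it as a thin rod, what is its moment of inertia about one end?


I = (1/3) * m * L^2
= (1/3) * 8 * 8.0^2
= 0.333333 * 8 * 64.0
= 170.6667 kg*m^2


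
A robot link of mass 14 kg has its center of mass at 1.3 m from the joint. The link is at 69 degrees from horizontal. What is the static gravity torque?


tau = m*g*L*cos(angle)
= 14 * 9.81 * 1.3 * cos(69 deg)
= 14 * 9.81 * 1.3 * 0.3584
= 63.9837 Nm


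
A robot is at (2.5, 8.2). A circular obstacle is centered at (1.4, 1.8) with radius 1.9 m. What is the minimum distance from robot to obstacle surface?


center_dist = sqrt((2.5-1.4)^2 + (8.2-1.8)^2)
= sqrt(1.21 + 40.96)
= 6.4938
min_dist = center_dist - radius = 6.4938 - 1.9 = 4.5938 m


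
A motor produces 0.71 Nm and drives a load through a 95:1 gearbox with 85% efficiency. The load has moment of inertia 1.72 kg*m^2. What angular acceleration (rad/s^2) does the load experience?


tau_out = tau_motor * N * eta
= 0.71 * 95 * 0.85 = 57.3325 Nm
alpha = tau_out / I = 57.3325 / 1.72
= 33.3328 rad/s^2


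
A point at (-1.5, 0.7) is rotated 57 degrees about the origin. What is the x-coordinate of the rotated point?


x' = x*cos(theta) - y*sin(theta)
cos(57 deg) = 0.5446, sin(57 deg) = 0.8387
x' = -1.5 * 0.5446 - 0.7 * 0.8387
= -0.817 - 0.5871
= -1.404


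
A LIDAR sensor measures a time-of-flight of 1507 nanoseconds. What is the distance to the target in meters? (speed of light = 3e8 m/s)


tof = 1507 ns = 1.507e-06 s
dist = c * tof / 2
= 3e8 * 1.507e-06 / 2
= 226.05 m


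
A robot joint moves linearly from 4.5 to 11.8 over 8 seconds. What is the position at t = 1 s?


s = t/T = 1/8 = 0.125
p(t) = p0 + (pf-p0)*s
= 4.5 + (11.8 - 4.5) * 0.125
= 5.4125


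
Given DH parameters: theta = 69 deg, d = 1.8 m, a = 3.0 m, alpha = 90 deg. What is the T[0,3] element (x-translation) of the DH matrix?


T[0,3] = a * cos(theta)
= 3.0 * cos(69 deg)
= 3.0 * 0.3584
= 1.0751


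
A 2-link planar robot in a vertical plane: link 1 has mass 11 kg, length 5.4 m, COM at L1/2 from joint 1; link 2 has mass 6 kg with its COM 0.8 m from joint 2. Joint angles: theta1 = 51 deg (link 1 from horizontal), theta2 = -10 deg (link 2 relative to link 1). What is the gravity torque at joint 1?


Horizontal distance from joint 1 to link-1 COM:
  x_c1 = (L1/2)*cos(t1) = 2.7 * 0.6293 = 1.6992 m
Horizontal distance from joint 1 to link-2 COM:
  x_c2 = L1*cos(t1) + Lc2*cos(t1+t2)
       = 5.4*0.6293 + 0.8*0.7547 = 4.0021 m
tau1 = m1*g*x_c1 + m2*g*x_c2
     = 11*9.81*1.6992 + 6*9.81*4.0021
     = 183.3569 + 235.5635
     = 418.9204 Nm


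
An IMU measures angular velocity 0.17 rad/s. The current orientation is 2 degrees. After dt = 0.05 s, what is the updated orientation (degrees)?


delta_theta = w * dt = 0.17 * 0.05 = 0.0085 rad
= 0.487 deg
theta_new = 2 + 0.487 = 2.487 deg


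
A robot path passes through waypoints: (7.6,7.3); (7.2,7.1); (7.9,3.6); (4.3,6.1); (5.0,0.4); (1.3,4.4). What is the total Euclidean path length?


Segment lengths:
  seg1 = sqrt((-0.4)^2 + (-0.2)^2) = 0.4472
  seg2 = sqrt((0.7)^2 + (-3.5)^2) = 3.5693
  seg3 = sqrt((-3.6)^2 + (2.5)^2) = 4.3829
  seg4 = sqrt((0.7)^2 + (-5.7)^2) = 5.7428
  seg5 = sqrt((-3.7)^2 + (4.0)^2) = 5.4489
Total = 19.5911


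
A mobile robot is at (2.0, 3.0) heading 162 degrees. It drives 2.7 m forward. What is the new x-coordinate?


x_new = x0 + d*cos(theta)
= 2.0 + 2.7*cos(162)
= 2.0 + -2.5679
= -0.5679


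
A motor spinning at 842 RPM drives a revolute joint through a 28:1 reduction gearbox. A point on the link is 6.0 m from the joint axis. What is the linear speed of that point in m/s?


omega_motor = 842 * 2*pi/60 = 88.174 rad/s
omega_joint = omega_motor / 28 = 3.1491 rad/s
v = omega_joint * r = 3.1491 * 6.0
= 18.8944 m/s


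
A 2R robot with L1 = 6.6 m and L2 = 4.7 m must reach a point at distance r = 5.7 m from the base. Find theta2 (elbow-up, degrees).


cos(theta2) = (r^2 - L1^2 - L2^2) / (2*L1*L2)
cos(theta2) = (32.49 - 43.56 - 22.09) / 62.04
cos(theta2) = -0.534494
theta2 = 122.3096 degrees


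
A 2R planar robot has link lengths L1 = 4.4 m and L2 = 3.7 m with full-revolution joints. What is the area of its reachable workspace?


r_max = L1 + L2 = 8.1 m
r_min = |L1 - L2| = 0.7 m
Area = pi*(r_max^2 - r_min^2)
= pi*(65.61 - 0.49)
= pi * 65.12
= 204.5805 m^2


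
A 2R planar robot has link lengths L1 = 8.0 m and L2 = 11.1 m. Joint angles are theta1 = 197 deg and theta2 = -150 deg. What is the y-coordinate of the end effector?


Convert angles to radians: theta1 = 3.4383, theta2 = -2.618
y = L1*sin(theta1) + L2*sin(theta1+theta2)
y = -2.339 + 8.118
y = 5.7791


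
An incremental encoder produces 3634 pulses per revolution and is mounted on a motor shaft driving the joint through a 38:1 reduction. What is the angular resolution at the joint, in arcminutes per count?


counts per rev = 3634
effective counts at joint = 3634 * 38 = 138092
resolution = 360*60 / 138092
= 0.1564 arcmin/count


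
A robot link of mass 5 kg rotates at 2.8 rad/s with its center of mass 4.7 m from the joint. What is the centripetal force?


F = m * omega^2 * r
= 5 * 2.8^2 * 4.7
= 5 * 7.84 * 4.7
= 184.24 N


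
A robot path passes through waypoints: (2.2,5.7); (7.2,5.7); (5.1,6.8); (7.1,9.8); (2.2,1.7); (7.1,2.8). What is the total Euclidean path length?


Segment lengths:
  seg1 = sqrt((5.0)^2 + (0.0)^2) = 5.0
  seg2 = sqrt((-2.1)^2 + (1.1)^2) = 2.3707
  seg3 = sqrt((2.0)^2 + (3.0)^2) = 3.6056
  seg4 = sqrt((-4.9)^2 + (-8.1)^2) = 9.4668
  seg5 = sqrt((4.9)^2 + (1.1)^2) = 5.022
Total = 25.4649


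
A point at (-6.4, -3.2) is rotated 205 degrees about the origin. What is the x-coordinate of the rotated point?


x' = x*cos(theta) - y*sin(theta)
cos(205 deg) = -0.9063, sin(205 deg) = -0.4226
x' = -6.4 * -0.9063 - -3.2 * -0.4226
= 5.8004 - 1.3524
= 4.448


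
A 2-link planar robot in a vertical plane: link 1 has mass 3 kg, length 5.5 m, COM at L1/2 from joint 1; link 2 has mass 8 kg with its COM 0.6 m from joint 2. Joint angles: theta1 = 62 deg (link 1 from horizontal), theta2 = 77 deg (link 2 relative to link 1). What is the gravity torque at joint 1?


Horizontal distance from joint 1 to link-1 COM:
  x_c1 = (L1/2)*cos(t1) = 2.75 * 0.4695 = 1.291 m
Horizontal distance from joint 1 to link-2 COM:
  x_c2 = L1*cos(t1) + Lc2*cos(t1+t2)
       = 5.5*0.4695 + 0.6*-0.7547 = 2.1293 m
tau1 = m1*g*x_c1 + m2*g*x_c2
     = 3*9.81*1.291 + 8*9.81*2.1293
     = 37.9955 + 167.1049
     = 205.1004 Nm


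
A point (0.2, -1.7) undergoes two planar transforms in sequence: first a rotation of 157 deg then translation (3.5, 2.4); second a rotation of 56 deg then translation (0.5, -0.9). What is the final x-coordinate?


After transform 1:
x1 = cos(157)*0.2 - sin(157)*-1.7 + 3.5 = 3.9801
y1 = sin(157)*0.2 + cos(157)*-1.7 + 2.4 = 4.043
After transform 2:
x2 = cos(56)*3.9801 - sin(56)*4.043 + 0.5
= -0.6261


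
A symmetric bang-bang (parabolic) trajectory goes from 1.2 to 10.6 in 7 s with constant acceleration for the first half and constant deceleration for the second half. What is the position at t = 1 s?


Symmetric rest-to-rest: each phase covers (pf-p0)/2 in time T/2. 0.5*a*(T/2)^2 = (pf-p0)/2 => a = 4*(pf-p0)/T^2
a = 4*(10.6-1.2)/7^2 = 0.7673
t = 1 is in the acceleration phase (t <= T/2).
p = p0 + 0.5*a*t^2 = 1.2 + 0.5*0.7673*1^2
= 1.5837


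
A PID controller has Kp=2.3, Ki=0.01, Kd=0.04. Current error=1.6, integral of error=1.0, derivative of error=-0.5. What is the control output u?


u = Kp*e + Ki*int(e) + Kd*de/dt
= 2.3*1.6 + 0.01*1.0 + 0.04*(-0.5)
= 3.68 + 0.01 + -0.02
= 3.67


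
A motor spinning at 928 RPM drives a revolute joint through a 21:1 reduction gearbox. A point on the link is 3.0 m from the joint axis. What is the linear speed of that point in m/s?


omega_motor = 928 * 2*pi/60 = 97.1799 rad/s
omega_joint = omega_motor / 21 = 4.6276 rad/s
v = omega_joint * r = 4.6276 * 3.0
= 13.8828 m/s


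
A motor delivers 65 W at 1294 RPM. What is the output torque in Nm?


omega = 1294 * 2*pi/60 = 135.5074 rad/s
tau = P / omega = 65 / 135.5074
= 0.4797 Nm


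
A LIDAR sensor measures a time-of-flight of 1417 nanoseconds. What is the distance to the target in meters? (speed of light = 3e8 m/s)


tof = 1417 ns = 1.417e-06 s
dist = c * tof / 2
= 3e8 * 1.417e-06 / 2
= 212.55 m


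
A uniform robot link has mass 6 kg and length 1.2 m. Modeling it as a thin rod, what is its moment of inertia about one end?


I = (1/3) * m * L^2
= (1/3) * 6 * 1.2^2
= 0.333333 * 6 * 1.44
= 2.88 kg*m^2


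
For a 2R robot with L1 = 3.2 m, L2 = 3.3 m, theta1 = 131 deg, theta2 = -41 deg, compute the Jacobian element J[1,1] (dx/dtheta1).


J[1,1] = -L1*sin(t1) - L2*sin(t1+t2)
= -3.2*sin(131) - 3.3*sin(90)
= -5.7151


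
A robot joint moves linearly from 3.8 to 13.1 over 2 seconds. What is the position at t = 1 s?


s = t/T = 1/2 = 0.5
p(t) = p0 + (pf-p0)*s
= 3.8 + (13.1 - 3.8) * 0.5
= 8.45


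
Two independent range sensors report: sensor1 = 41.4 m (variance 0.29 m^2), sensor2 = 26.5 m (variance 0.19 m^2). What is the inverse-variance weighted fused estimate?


w1 = (1/var1) / (1/var1 + 1/var2)
   = 3.4483 / (3.4483 + 5.2632) = 0.3958
w2 = 1 - w1 = 0.6042
fused = w1*s1 + w2*s2 = 16.3875 + 16.0104
= 32.3979 m


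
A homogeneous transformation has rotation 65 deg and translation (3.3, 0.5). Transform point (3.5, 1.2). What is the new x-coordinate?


x' = cos(theta)*px - sin(theta)*py + tx
= 0.4226*3.5 - 0.9063*1.2 + 3.3
= 3.6916


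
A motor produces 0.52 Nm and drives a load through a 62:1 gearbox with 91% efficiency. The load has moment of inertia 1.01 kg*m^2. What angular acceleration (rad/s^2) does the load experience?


tau_out = tau_motor * N * eta
= 0.52 * 62 * 0.91 = 29.3384 Nm
alpha = tau_out / I = 29.3384 / 1.01
= 29.0479 rad/s^2


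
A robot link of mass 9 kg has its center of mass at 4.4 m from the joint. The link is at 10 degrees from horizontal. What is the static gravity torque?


tau = m*g*L*cos(angle)
= 9 * 9.81 * 4.4 * cos(10 deg)
= 9 * 9.81 * 4.4 * 0.9848
= 382.5742 Nm


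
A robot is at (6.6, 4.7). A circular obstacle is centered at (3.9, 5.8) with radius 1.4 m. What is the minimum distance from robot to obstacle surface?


center_dist = sqrt((6.6-3.9)^2 + (4.7-5.8)^2)
= sqrt(7.29 + 1.21)
= 2.9155
min_dist = center_dist - radius = 2.9155 - 1.4 = 1.5155 m


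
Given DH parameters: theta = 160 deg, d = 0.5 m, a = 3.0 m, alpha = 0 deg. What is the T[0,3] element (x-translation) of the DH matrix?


T[0,3] = a * cos(theta)
= 3.0 * cos(160 deg)
= 3.0 * -0.9397
= -2.8191


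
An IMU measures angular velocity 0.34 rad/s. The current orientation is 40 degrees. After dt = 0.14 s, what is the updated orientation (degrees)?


delta_theta = w * dt = 0.34 * 0.14 = 0.0476 rad
= 2.7273 deg
theta_new = 40 + 2.7273 = 42.7273 deg


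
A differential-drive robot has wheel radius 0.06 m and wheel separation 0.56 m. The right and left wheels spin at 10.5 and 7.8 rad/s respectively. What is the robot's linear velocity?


vR = r*wR = 0.06*10.5 = 0.63 m/s
vL = r*wL = 0.06*7.8 = 0.468 m/s
v = (vR+vL)/2 = 0.549 m/s
omega = (vR-vL)/L = 0.2893 rad/s
linear velocity = 0.549 m/s


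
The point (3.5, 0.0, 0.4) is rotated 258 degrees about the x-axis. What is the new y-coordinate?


Rotation about x-axis: y' = y*cos(theta) - z*sin(theta)
= 0.0 * -0.2079 - 0.4 * -0.9781
= 0.3913


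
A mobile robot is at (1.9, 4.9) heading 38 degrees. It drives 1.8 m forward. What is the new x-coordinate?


x_new = x0 + d*cos(theta)
= 1.9 + 1.8*cos(38)
= 1.9 + 1.4184
= 3.3184


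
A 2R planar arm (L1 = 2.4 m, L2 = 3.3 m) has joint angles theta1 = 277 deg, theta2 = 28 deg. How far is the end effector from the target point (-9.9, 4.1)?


End effector via forward kinematics:
x = L1*cos(t1) + L2*cos(t1+t2) = 2.1853
y = L1*sin(t1) + L2*sin(t1+t2) = -5.0853
Distance to target:
d = sqrt((-9.9 - 2.1853)^2 + (4.1 - -5.0853)^2)
= sqrt(146.0542 + 84.37)
= 15.1797 m


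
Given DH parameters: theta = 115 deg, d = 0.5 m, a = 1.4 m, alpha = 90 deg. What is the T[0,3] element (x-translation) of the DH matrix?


T[0,3] = a * cos(theta)
= 1.4 * cos(115 deg)
= 1.4 * -0.4226
= -0.5917


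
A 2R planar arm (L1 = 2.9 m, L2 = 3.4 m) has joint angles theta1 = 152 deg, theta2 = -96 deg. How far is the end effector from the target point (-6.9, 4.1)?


End effector via forward kinematics:
x = L1*cos(t1) + L2*cos(t1+t2) = -0.6593
y = L1*sin(t1) + L2*sin(t1+t2) = 4.1802
Distance to target:
d = sqrt((-6.9 - -0.6593)^2 + (4.1 - 4.1802)^2)
= sqrt(38.9464 + 0.0064)
= 6.2412 m


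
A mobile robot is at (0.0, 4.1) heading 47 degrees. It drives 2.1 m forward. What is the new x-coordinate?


x_new = x0 + d*cos(theta)
= 0.0 + 2.1*cos(47)
= 0.0 + 1.4322
= 1.4322


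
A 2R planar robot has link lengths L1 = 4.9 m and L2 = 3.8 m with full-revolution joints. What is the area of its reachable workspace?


r_max = L1 + L2 = 8.7 m
r_min = |L1 - L2| = 1.1 m
Area = pi*(r_max^2 - r_min^2)
= pi*(75.69 - 1.21)
= pi * 74.48
= 233.9858 m^2


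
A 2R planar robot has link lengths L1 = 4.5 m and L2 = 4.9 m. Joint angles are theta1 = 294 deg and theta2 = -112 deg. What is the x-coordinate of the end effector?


Convert angles to radians: theta1 = 5.1313, theta2 = -1.9548
x = L1*cos(theta1) + L2*cos(theta1+theta2)
x = 1.8303 + -4.897
x = -3.0667


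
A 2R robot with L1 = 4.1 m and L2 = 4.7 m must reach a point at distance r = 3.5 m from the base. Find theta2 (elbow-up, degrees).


cos(theta2) = (r^2 - L1^2 - L2^2) / (2*L1*L2)
cos(theta2) = (12.25 - 16.81 - 22.09) / 38.54
cos(theta2) = -0.691489
theta2 = 133.7481 degrees


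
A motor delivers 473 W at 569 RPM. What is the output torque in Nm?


omega = 569 * 2*pi/60 = 59.5855 rad/s
tau = P / omega = 473 / 59.5855
= 7.9382 Nm


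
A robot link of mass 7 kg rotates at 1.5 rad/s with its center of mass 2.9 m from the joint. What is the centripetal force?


F = m * omega^2 * r
= 7 * 1.5^2 * 2.9
= 7 * 2.25 * 2.9
= 45.675 N


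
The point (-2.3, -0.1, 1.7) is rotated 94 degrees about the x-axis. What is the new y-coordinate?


Rotation about x-axis: y' = y*cos(theta) - z*sin(theta)
= -0.1 * -0.0698 - 1.7 * 0.9976
= -1.6889


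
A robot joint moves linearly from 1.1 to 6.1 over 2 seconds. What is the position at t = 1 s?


s = t/T = 1/2 = 0.5
p(t) = p0 + (pf-p0)*s
= 1.1 + (6.1 - 1.1) * 0.5
= 3.6


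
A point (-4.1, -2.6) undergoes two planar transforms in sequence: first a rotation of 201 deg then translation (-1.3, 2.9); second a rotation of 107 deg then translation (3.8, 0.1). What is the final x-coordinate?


After transform 1:
x1 = cos(201)*-4.1 - sin(201)*-2.6 + -1.3 = 1.5959
y1 = sin(201)*-4.1 + cos(201)*-2.6 + 2.9 = 6.7966
After transform 2:
x2 = cos(107)*1.5959 - sin(107)*6.7966 + 3.8
= -3.1662


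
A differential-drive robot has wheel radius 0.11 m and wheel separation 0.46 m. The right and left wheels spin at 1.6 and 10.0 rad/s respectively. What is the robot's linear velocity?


vR = r*wR = 0.11*1.6 = 0.176 m/s
vL = r*wL = 0.11*10.0 = 1.1 m/s
v = (vR+vL)/2 = 0.638 m/s
omega = (vR-vL)/L = -2.0087 rad/s
linear velocity = 0.638 m/s


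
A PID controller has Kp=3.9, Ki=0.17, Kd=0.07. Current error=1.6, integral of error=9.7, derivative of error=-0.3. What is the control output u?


u = Kp*e + Ki*int(e) + Kd*de/dt
= 3.9*1.6 + 0.17*9.7 + 0.07*(-0.3)
= 6.24 + 1.649 + -0.021
= 7.868


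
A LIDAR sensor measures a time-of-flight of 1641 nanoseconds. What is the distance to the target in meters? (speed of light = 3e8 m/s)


tof = 1641 ns = 1.641e-06 s
dist = c * tof / 2
= 3e8 * 1.641e-06 / 2
= 246.15 m


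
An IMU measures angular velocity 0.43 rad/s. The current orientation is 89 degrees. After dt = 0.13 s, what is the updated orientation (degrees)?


delta_theta = w * dt = 0.43 * 0.13 = 0.0559 rad
= 3.2028 deg
theta_new = 89 + 3.2028 = 92.2028 deg


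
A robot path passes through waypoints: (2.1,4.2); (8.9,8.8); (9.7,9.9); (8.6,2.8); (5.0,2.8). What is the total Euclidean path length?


Segment lengths:
  seg1 = sqrt((6.8)^2 + (4.6)^2) = 8.2098
  seg2 = sqrt((0.8)^2 + (1.1)^2) = 1.3601
  seg3 = sqrt((-1.1)^2 + (-7.1)^2) = 7.1847
  seg4 = sqrt((-3.6)^2 + (0.0)^2) = 3.6
Total = 20.3546


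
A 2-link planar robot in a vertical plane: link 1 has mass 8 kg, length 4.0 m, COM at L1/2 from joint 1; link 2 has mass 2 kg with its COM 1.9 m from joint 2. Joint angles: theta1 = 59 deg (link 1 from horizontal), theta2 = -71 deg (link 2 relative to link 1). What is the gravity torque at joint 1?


Horizontal distance from joint 1 to link-1 COM:
  x_c1 = (L1/2)*cos(t1) = 2.0 * 0.515 = 1.0301 m
Horizontal distance from joint 1 to link-2 COM:
  x_c2 = L1*cos(t1) + Lc2*cos(t1+t2)
       = 4.0*0.515 + 1.9*0.9781 = 3.9186 m
tau1 = m1*g*x_c1 + m2*g*x_c2
     = 8*9.81*1.0301 + 2*9.81*3.9186
     = 80.8404 + 76.8836
     = 157.724 Nm


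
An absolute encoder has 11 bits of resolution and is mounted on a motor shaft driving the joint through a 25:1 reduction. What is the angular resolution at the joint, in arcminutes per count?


counts = 2^11 = 2048
effective counts at joint = 2048 * 25 = 51200
resolution = 360*60 / 51200
= 0.4219 arcmin/count


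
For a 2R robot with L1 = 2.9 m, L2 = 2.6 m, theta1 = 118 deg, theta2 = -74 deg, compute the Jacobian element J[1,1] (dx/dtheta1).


J[1,1] = -L1*sin(t1) - L2*sin(t1+t2)
= -2.9*sin(118) - 2.6*sin(44)
= -4.3667


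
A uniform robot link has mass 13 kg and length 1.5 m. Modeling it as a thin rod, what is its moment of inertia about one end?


I = (1/3) * m * L^2
= (1/3) * 13 * 1.5^2
= 0.333333 * 13 * 2.25
= 9.75 kg*m^2


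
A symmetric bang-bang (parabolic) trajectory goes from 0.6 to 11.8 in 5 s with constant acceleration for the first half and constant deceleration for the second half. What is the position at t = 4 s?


Symmetric rest-to-rest: each phase covers (pf-p0)/2 in time T/2. 0.5*a*(T/2)^2 = (pf-p0)/2 => a = 4*(pf-p0)/T^2
a = 4*(11.8-0.6)/5^2 = 1.792
t = 4 is in the deceleration phase (t > T/2).
p = pf - 0.5*a*(T-t)^2 = 11.8 - 0.5*1.792*1^2
= 10.904


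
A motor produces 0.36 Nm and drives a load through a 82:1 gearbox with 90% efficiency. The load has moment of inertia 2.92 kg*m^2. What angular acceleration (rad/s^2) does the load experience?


tau_out = tau_motor * N * eta
= 0.36 * 82 * 0.9 = 26.568 Nm
alpha = tau_out / I = 26.568 / 2.92
= 9.0986 rad/s^2


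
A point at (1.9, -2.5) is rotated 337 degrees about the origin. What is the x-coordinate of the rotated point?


x' = x*cos(theta) - y*sin(theta)
cos(337 deg) = 0.9205, sin(337 deg) = -0.3907
x' = 1.9 * 0.9205 - -2.5 * -0.3907
= 1.749 - 0.9768
= 0.7721


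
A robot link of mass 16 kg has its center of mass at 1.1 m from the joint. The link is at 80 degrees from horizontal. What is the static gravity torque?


tau = m*g*L*cos(angle)
= 16 * 9.81 * 1.1 * cos(80 deg)
= 16 * 9.81 * 1.1 * 0.1736
= 29.9814 Nm


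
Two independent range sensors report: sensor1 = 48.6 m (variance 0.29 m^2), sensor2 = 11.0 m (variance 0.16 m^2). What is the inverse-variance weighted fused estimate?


w1 = (1/var1) / (1/var1 + 1/var2)
   = 3.4483 / (3.4483 + 6.25) = 0.3556
w2 = 1 - w1 = 0.6444
fused = w1*s1 + w2*s2 = 17.28 + 7.0889
= 24.3689 m


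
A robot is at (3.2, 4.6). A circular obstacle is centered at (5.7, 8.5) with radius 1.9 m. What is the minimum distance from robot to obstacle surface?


center_dist = sqrt((3.2-5.7)^2 + (4.6-8.5)^2)
= sqrt(6.25 + 15.21)
= 4.6325
min_dist = center_dist - radius = 4.6325 - 1.9 = 2.7325 m


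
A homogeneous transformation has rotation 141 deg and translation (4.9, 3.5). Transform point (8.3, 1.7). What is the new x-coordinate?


x' = cos(theta)*px - sin(theta)*py + tx
= -0.7771*8.3 - 0.6293*1.7 + 4.9
= -2.6202


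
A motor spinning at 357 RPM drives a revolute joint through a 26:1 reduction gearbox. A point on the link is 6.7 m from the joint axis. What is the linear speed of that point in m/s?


omega_motor = 357 * 2*pi/60 = 37.385 rad/s
omega_joint = omega_motor / 26 = 1.4379 rad/s
v = omega_joint * r = 1.4379 * 6.7
= 9.6338 m/s


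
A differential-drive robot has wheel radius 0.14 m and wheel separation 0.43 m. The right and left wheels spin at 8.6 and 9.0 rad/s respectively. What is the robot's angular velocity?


vR = r*wR = 0.14*8.6 = 1.204 m/s
vL = r*wL = 0.14*9.0 = 1.26 m/s
v = (vR+vL)/2 = 1.232 m/s
omega = (vR-vL)/L = -0.1302 rad/s
angular velocity = -0.1302 rad/s


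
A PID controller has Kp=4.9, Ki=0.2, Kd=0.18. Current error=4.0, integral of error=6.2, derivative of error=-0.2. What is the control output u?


u = Kp*e + Ki*int(e) + Kd*de/dt
= 4.9*4.0 + 0.2*6.2 + 0.18*(-0.2)
= 19.6 + 1.24 + -0.036
= 20.804


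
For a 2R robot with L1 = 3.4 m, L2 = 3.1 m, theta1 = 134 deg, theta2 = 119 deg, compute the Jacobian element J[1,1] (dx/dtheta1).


J[1,1] = -L1*sin(t1) - L2*sin(t1+t2)
= -3.4*sin(134) - 3.1*sin(253)
= 0.5188


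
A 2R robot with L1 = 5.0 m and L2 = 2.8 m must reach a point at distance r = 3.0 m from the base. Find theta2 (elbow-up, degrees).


cos(theta2) = (r^2 - L1^2 - L2^2) / (2*L1*L2)
cos(theta2) = (9.0 - 25.0 - 7.84) / 28.0
cos(theta2) = -0.851429
theta2 = 148.3674 degrees


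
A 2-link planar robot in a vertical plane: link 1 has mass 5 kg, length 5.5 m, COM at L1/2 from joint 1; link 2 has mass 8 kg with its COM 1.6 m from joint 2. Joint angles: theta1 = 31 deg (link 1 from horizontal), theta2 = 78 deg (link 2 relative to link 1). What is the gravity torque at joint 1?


Horizontal distance from joint 1 to link-1 COM:
  x_c1 = (L1/2)*cos(t1) = 2.75 * 0.8572 = 2.3572 m
Horizontal distance from joint 1 to link-2 COM:
  x_c2 = L1*cos(t1) + Lc2*cos(t1+t2)
       = 5.5*0.8572 + 1.6*-0.3256 = 4.1935 m
tau1 = m1*g*x_c1 + m2*g*x_c2
     = 5*9.81*2.3572 + 8*9.81*4.1935
     = 115.6212 + 329.1068
     = 444.7279 Nm


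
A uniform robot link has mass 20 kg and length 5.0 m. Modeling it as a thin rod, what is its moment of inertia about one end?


I = (1/3) * m * L^2
= (1/3) * 20 * 5.0^2
= 0.333333 * 20 * 25.0
= 166.6667 kg*m^2


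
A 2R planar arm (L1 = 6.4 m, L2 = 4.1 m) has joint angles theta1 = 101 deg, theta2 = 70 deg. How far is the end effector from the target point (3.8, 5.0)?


End effector via forward kinematics:
x = L1*cos(t1) + L2*cos(t1+t2) = -5.2707
y = L1*sin(t1) + L2*sin(t1+t2) = 6.9238
Distance to target:
d = sqrt((3.8 - -5.2707)^2 + (5.0 - 6.9238)^2)
= sqrt(82.2776 + 3.701)
= 9.2725 m


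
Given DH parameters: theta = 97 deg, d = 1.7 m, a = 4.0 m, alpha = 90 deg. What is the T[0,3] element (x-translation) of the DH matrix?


T[0,3] = a * cos(theta)
= 4.0 * cos(97 deg)
= 4.0 * -0.1219
= -0.4875


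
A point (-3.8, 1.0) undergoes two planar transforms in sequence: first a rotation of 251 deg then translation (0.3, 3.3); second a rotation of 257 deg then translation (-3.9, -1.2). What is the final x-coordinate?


After transform 1:
x1 = cos(251)*-3.8 - sin(251)*1.0 + 0.3 = 2.4827
y1 = sin(251)*-3.8 + cos(251)*1.0 + 3.3 = 6.5674
After transform 2:
x2 = cos(257)*2.4827 - sin(257)*6.5674 + -3.9
= 1.9406


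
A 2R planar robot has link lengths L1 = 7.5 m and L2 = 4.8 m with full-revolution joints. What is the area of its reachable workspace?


r_max = L1 + L2 = 12.3 m
r_min = |L1 - L2| = 2.7 m
Area = pi*(r_max^2 - r_min^2)
= pi*(151.29 - 7.29)
= pi * 144.0
= 452.3893 m^2


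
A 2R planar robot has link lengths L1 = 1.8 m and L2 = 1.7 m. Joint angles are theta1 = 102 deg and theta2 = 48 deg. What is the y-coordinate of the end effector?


Convert angles to radians: theta1 = 1.7802, theta2 = 0.8378
y = L1*sin(theta1) + L2*sin(theta1+theta2)
y = 1.7607 + 0.85
y = 2.6107


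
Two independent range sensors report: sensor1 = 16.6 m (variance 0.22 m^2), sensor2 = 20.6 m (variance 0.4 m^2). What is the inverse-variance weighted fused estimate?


w1 = (1/var1) / (1/var1 + 1/var2)
   = 4.5455 / (4.5455 + 2.5) = 0.6452
w2 = 1 - w1 = 0.3548
fused = w1*s1 + w2*s2 = 10.7097 + 7.3097
= 18.0194 m


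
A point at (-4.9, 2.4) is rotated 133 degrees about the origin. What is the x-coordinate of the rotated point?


x' = x*cos(theta) - y*sin(theta)
cos(133 deg) = -0.682, sin(133 deg) = 0.7314
x' = -4.9 * -0.682 - 2.4 * 0.7314
= 3.3418 - 1.7552
= 1.5865


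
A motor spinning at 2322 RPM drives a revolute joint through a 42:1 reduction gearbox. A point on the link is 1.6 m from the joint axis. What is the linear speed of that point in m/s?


omega_motor = 2322 * 2*pi/60 = 243.1593 rad/s
omega_joint = omega_motor / 42 = 5.7895 rad/s
v = omega_joint * r = 5.7895 * 1.6
= 9.2632 m/s


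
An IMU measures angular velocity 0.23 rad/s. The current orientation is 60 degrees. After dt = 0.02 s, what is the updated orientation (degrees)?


delta_theta = w * dt = 0.23 * 0.02 = 0.0046 rad
= 0.2636 deg
theta_new = 60 + 0.2636 = 60.2636 deg


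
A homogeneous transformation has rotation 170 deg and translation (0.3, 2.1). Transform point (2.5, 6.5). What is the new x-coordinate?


x' = cos(theta)*px - sin(theta)*py + tx
= -0.9848*2.5 - 0.1736*6.5 + 0.3
= -3.2907


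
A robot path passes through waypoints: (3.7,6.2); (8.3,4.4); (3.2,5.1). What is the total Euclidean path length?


Segment lengths:
  seg1 = sqrt((4.6)^2 + (-1.8)^2) = 4.9396
  seg2 = sqrt((-5.1)^2 + (0.7)^2) = 5.1478
Total = 10.0875


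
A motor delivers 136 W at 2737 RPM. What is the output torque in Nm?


omega = 2737 * 2*pi/60 = 286.618 rad/s
tau = P / omega = 136 / 286.618
= 0.4745 Nm


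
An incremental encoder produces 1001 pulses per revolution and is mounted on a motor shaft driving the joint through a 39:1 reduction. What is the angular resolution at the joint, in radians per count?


counts per rev = 1001
effective counts at joint = 1001 * 39 = 39039
resolution = 2*pi / 39039
= 1.6095e-04 rad/count


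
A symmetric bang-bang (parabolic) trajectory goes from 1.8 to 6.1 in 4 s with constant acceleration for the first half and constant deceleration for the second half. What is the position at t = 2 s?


Symmetric rest-to-rest: each phase covers (pf-p0)/2 in time T/2. 0.5*a*(T/2)^2 = (pf-p0)/2 => a = 4*(pf-p0)/T^2
a = 4*(6.1-1.8)/4^2 = 1.075
t = 2 is in the acceleration phase (t <= T/2).
p = p0 + 0.5*a*t^2 = 1.8 + 0.5*1.075*2^2
= 3.95


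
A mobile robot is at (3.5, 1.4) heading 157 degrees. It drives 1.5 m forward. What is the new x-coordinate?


x_new = x0 + d*cos(theta)
= 3.5 + 1.5*cos(157)
= 3.5 + -1.3808
= 2.1192


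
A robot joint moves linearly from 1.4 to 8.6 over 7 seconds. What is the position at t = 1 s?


s = t/T = 1/7 = 0.1429
p(t) = p0 + (pf-p0)*s
= 1.4 + (8.6 - 1.4) * 0.1429
= 2.4286


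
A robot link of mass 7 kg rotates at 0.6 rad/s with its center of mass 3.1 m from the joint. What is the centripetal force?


F = m * omega^2 * r
= 7 * 0.6^2 * 3.1
= 7 * 0.36 * 3.1
= 7.812 N


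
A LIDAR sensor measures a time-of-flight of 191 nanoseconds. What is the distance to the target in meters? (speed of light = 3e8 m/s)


tof = 191 ns = 1.91e-07 s
dist = c * tof / 2
= 3e8 * 1.91e-07 / 2
= 28.65 m


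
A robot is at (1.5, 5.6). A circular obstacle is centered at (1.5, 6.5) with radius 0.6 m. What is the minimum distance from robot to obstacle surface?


center_dist = sqrt((1.5-1.5)^2 + (5.6-6.5)^2)
= sqrt(0.0 + 0.81)
= 0.9
min_dist = center_dist - radius = 0.9 - 0.6 = 0.3 m


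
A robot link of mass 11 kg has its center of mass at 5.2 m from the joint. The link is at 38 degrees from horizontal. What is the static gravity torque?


tau = m*g*L*cos(angle)
= 11 * 9.81 * 5.2 * cos(38 deg)
= 11 * 9.81 * 5.2 * 0.788
= 442.1781 Nm


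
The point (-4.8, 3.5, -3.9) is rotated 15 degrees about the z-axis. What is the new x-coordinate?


Rotation about z-axis: x' = x*cos(theta) - y*sin(theta)
= -4.8 * 0.9659 - 3.5 * 0.2588
= -5.5423


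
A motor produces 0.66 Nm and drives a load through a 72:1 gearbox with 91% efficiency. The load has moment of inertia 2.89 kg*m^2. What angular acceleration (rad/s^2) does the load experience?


tau_out = tau_motor * N * eta
= 0.66 * 72 * 0.91 = 43.2432 Nm
alpha = tau_out / I = 43.2432 / 2.89
= 14.963 rad/s^2


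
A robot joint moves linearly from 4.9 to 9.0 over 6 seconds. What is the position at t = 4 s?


s = t/T = 4/6 = 0.6667
p(t) = p0 + (pf-p0)*s
= 4.9 + (9.0 - 4.9) * 0.6667
= 7.6333


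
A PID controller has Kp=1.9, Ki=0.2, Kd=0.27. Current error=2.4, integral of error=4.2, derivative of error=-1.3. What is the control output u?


u = Kp*e + Ki*int(e) + Kd*de/dt
= 1.9*2.4 + 0.2*4.2 + 0.27*(-1.3)
= 4.56 + 0.84 + -0.351
= 5.049


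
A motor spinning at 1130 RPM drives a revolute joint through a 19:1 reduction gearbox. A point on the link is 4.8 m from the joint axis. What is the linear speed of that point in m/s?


omega_motor = 1130 * 2*pi/60 = 118.3333 rad/s
omega_joint = omega_motor / 19 = 6.2281 rad/s
v = omega_joint * r = 6.2281 * 4.8
= 29.8947 m/s


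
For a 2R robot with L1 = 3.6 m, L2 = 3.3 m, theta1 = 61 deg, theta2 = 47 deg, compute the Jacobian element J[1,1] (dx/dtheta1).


J[1,1] = -L1*sin(t1) - L2*sin(t1+t2)
= -3.6*sin(61) - 3.3*sin(108)
= -6.2871


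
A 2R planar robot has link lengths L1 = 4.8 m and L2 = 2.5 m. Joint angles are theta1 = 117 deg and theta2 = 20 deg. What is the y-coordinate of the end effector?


Convert angles to radians: theta1 = 2.042, theta2 = 0.3491
y = L1*sin(theta1) + L2*sin(theta1+theta2)
y = 4.2768 + 1.705
y = 5.9818


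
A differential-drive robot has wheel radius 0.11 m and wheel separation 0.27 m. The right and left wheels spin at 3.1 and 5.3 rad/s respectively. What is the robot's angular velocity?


vR = r*wR = 0.11*3.1 = 0.341 m/s
vL = r*wL = 0.11*5.3 = 0.583 m/s
v = (vR+vL)/2 = 0.462 m/s
omega = (vR-vL)/L = -0.8963 rad/s
angular velocity = -0.8963 rad/s


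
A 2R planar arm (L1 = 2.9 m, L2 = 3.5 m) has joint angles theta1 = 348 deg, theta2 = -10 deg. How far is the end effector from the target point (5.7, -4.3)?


End effector via forward kinematics:
x = L1*cos(t1) + L2*cos(t1+t2) = 6.0818
y = L1*sin(t1) + L2*sin(t1+t2) = -1.9141
Distance to target:
d = sqrt((5.7 - 6.0818)^2 + (-4.3 - -1.9141)^2)
= sqrt(0.1457 + 5.6927)
= 2.4163 m


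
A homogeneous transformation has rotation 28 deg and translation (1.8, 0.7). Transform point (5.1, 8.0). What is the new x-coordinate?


x' = cos(theta)*px - sin(theta)*py + tx
= 0.8829*5.1 - 0.4695*8.0 + 1.8
= 2.5473


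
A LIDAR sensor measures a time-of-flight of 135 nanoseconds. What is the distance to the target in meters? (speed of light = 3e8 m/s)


tof = 135 ns = 1.35e-07 s
dist = c * tof / 2
= 3e8 * 1.35e-07 / 2
= 20.25 m


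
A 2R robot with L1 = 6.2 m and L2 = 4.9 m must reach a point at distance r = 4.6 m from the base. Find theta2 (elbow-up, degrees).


cos(theta2) = (r^2 - L1^2 - L2^2) / (2*L1*L2)
cos(theta2) = (21.16 - 38.44 - 24.01) / 60.76
cos(theta2) = -0.679559
theta2 = 132.8092 degrees


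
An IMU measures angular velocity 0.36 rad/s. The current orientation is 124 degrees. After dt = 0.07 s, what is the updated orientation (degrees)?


delta_theta = w * dt = 0.36 * 0.07 = 0.0252 rad
= 1.4439 deg
theta_new = 124 + 1.4439 = 125.4439 deg


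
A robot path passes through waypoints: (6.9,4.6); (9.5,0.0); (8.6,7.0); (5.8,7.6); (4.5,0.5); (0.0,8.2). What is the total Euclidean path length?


Segment lengths:
  seg1 = sqrt((2.6)^2 + (-4.6)^2) = 5.2839
  seg2 = sqrt((-0.9)^2 + (7.0)^2) = 7.0576
  seg3 = sqrt((-2.8)^2 + (0.6)^2) = 2.8636
  seg4 = sqrt((-1.3)^2 + (-7.1)^2) = 7.218
  seg5 = sqrt((-4.5)^2 + (7.7)^2) = 8.9185
Total = 31.3417


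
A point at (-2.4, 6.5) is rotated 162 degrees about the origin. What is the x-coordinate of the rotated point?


x' = x*cos(theta) - y*sin(theta)
cos(162 deg) = -0.9511, sin(162 deg) = 0.309
x' = -2.4 * -0.9511 - 6.5 * 0.309
= 2.2825 - 2.0086
= 0.2739


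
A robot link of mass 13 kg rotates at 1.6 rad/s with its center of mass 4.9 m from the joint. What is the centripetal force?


F = m * omega^2 * r
= 13 * 1.6^2 * 4.9
= 13 * 2.56 * 4.9
= 163.072 N


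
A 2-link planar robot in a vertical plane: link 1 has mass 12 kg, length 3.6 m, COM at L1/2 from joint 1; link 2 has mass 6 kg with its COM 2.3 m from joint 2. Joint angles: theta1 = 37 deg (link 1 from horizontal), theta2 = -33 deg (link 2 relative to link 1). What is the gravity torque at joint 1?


Horizontal distance from joint 1 to link-1 COM:
  x_c1 = (L1/2)*cos(t1) = 1.8 * 0.7986 = 1.4375 m
Horizontal distance from joint 1 to link-2 COM:
  x_c2 = L1*cos(t1) + Lc2*cos(t1+t2)
       = 3.6*0.7986 + 2.3*0.9976 = 5.1695 m
tau1 = m1*g*x_c1 + m2*g*x_c2
     = 12*9.81*1.4375 + 6*9.81*5.1695
     = 169.2277 + 304.2759
     = 473.5036 Nm


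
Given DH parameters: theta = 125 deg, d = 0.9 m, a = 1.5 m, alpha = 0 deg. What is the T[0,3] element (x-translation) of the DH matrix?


T[0,3] = a * cos(theta)
= 1.5 * cos(125 deg)
= 1.5 * -0.5736
= -0.8604


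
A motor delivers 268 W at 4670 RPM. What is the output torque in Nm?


omega = 4670 * 2*pi/60 = 489.0413 rad/s
tau = P / omega = 268 / 489.0413
= 0.548 Nm


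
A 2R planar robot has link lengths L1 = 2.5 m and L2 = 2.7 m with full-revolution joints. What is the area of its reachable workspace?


r_max = L1 + L2 = 5.2 m
r_min = |L1 - L2| = 0.2 m
Area = pi*(r_max^2 - r_min^2)
= pi*(27.04 - 0.04)
= pi * 27.0
= 84.823 m^2


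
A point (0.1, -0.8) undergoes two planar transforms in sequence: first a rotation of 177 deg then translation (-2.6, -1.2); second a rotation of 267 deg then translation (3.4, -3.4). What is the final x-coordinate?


After transform 1:
x1 = cos(177)*0.1 - sin(177)*-0.8 + -2.6 = -2.658
y1 = sin(177)*0.1 + cos(177)*-0.8 + -1.2 = -0.3959
After transform 2:
x2 = cos(267)*-2.658 - sin(267)*-0.3959 + 3.4
= 3.1438


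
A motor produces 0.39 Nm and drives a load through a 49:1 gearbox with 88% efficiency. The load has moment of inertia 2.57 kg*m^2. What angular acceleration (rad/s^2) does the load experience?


tau_out = tau_motor * N * eta
= 0.39 * 49 * 0.88 = 16.8168 Nm
alpha = tau_out / I = 16.8168 / 2.57
= 6.5435 rad/s^2


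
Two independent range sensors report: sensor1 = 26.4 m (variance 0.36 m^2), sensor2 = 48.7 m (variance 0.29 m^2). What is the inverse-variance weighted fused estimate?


w1 = (1/var1) / (1/var1 + 1/var2)
   = 2.7778 / (2.7778 + 3.4483) = 0.4462
w2 = 1 - w1 = 0.5538
fused = w1*s1 + w2*s2 = 11.7785 + 26.9723
= 38.7508 m


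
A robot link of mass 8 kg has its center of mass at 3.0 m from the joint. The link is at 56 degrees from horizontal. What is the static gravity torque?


tau = m*g*L*cos(angle)
= 8 * 9.81 * 3.0 * cos(56 deg)
= 8 * 9.81 * 3.0 * 0.5592
= 131.6564 Nm


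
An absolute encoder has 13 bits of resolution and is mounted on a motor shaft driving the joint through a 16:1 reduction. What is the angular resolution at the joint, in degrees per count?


counts = 2^13 = 8192
effective counts at joint = 8192 * 16 = 131072
resolution = 360 / 131072
= 0.0027 deg/count


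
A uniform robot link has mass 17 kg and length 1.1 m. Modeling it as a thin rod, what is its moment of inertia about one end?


I = (1/3) * m * L^2
= (1/3) * 17 * 1.1^2
= 0.333333 * 17 * 1.21
= 6.8567 kg*m^2


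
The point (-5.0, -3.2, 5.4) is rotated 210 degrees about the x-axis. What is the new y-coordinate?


Rotation about x-axis: y' = y*cos(theta) - z*sin(theta)
= -3.2 * -0.866 - 5.4 * -0.5
= 5.4713


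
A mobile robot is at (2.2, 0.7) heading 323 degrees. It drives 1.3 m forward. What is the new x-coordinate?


x_new = x0 + d*cos(theta)
= 2.2 + 1.3*cos(323)
= 2.2 + 1.0382
= 3.2382


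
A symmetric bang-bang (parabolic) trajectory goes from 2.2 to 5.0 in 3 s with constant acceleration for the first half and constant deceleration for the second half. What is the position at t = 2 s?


Symmetric rest-to-rest: each phase covers (pf-p0)/2 in time T/2. 0.5*a*(T/2)^2 = (pf-p0)/2 => a = 4*(pf-p0)/T^2
a = 4*(5.0-2.2)/3^2 = 1.2444
t = 2 is in the deceleration phase (t > T/2).
p = pf - 0.5*a*(T-t)^2 = 5.0 - 0.5*1.2444*1^2
= 4.3778


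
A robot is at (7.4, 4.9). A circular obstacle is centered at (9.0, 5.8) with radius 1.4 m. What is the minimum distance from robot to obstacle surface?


center_dist = sqrt((7.4-9.0)^2 + (4.9-5.8)^2)
= sqrt(2.56 + 0.81)
= 1.8358
min_dist = center_dist - radius = 1.8358 - 1.4 = 0.4358 m


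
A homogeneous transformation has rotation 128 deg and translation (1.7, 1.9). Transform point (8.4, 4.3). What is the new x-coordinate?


x' = cos(theta)*px - sin(theta)*py + tx
= -0.6157*8.4 - 0.788*4.3 + 1.7
= -6.86


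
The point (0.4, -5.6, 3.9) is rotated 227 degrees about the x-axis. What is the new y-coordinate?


Rotation about x-axis: y' = y*cos(theta) - z*sin(theta)
= -5.6 * -0.682 - 3.9 * -0.7314
= 6.6715


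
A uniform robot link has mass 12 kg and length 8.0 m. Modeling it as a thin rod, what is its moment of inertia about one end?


I = (1/3) * m * L^2
= (1/3) * 12 * 8.0^2
= 0.333333 * 12 * 64.0
= 256.0 kg*m^2


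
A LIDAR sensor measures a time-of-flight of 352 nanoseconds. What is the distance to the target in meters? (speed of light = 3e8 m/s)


tof = 352 ns = 3.52e-07 s
dist = c * tof / 2
= 3e8 * 3.52e-07 / 2
= 52.8 m


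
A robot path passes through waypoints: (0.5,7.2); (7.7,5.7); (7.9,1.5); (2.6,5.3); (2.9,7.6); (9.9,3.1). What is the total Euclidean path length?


Segment lengths:
  seg1 = sqrt((7.2)^2 + (-1.5)^2) = 7.3546
  seg2 = sqrt((0.2)^2 + (-4.2)^2) = 4.2048
  seg3 = sqrt((-5.3)^2 + (3.8)^2) = 6.5215
  seg4 = sqrt((0.3)^2 + (2.3)^2) = 2.3195
  seg5 = sqrt((7.0)^2 + (-4.5)^2) = 8.3217
Total = 28.722


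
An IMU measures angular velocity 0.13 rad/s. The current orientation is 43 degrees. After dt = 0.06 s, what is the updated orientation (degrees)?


delta_theta = w * dt = 0.13 * 0.06 = 0.0078 rad
= 0.4469 deg
theta_new = 43 + 0.4469 = 43.4469 deg


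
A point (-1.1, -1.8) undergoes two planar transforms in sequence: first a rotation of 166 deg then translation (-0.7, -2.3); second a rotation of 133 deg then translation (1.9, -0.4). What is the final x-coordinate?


After transform 1:
x1 = cos(166)*-1.1 - sin(166)*-1.8 + -0.7 = 0.8028
y1 = sin(166)*-1.1 + cos(166)*-1.8 + -2.3 = -0.8196
After transform 2:
x2 = cos(133)*0.8028 - sin(133)*-0.8196 + 1.9
= 1.9519


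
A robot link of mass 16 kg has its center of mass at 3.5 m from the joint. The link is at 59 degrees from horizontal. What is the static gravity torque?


tau = m*g*L*cos(angle)
= 16 * 9.81 * 3.5 * cos(59 deg)
= 16 * 9.81 * 3.5 * 0.515
= 282.9413 Nm


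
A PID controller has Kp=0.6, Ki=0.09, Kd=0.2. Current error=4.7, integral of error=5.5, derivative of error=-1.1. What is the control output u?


u = Kp*e + Ki*int(e) + Kd*de/dt
= 0.6*4.7 + 0.09*5.5 + 0.2*(-1.1)
= 2.82 + 0.495 + -0.22
= 3.095


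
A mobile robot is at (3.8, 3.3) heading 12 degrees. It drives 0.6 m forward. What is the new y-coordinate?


y_new = y0 + d*sin(theta)
= 3.3 + 0.6*sin(12)
= 3.3 + 0.1247
= 3.4247


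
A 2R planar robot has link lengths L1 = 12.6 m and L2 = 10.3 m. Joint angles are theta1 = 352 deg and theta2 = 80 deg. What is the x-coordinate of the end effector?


Convert angles to radians: theta1 = 6.1436, theta2 = 1.3963
x = L1*cos(theta1) + L2*cos(theta1+theta2)
x = 12.4774 + 3.1829
x = 15.6603


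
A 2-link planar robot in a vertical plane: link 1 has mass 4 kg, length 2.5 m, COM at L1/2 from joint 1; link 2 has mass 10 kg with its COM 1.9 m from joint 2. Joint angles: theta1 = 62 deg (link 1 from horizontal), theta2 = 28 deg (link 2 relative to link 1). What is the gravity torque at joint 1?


Horizontal distance from joint 1 to link-1 COM:
  x_c1 = (L1/2)*cos(t1) = 1.25 * 0.4695 = 0.5868 m
Horizontal distance from joint 1 to link-2 COM:
  x_c2 = L1*cos(t1) + Lc2*cos(t1+t2)
       = 2.5*0.4695 + 1.9*0.0 = 1.1737 m
tau1 = m1*g*x_c1 + m2*g*x_c2
     = 4*9.81*0.5868 + 10*9.81*1.1737
     = 23.0276 + 115.1379
     = 138.1655 Nm
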